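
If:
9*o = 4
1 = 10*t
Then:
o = 4/9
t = 1/10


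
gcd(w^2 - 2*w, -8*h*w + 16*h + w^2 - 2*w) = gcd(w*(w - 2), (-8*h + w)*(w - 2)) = w - 2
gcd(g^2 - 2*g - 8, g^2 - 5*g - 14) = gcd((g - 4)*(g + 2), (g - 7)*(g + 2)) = g + 2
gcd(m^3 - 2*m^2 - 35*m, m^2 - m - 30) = m + 5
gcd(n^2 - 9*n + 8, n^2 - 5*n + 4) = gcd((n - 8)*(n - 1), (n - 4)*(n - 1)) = n - 1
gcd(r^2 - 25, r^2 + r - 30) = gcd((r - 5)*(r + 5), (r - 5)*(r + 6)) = r - 5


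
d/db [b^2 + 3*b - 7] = 2*b + 3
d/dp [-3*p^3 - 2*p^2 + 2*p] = -9*p^2 - 4*p + 2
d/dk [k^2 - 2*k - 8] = 2*k - 2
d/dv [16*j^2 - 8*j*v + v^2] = -8*j + 2*v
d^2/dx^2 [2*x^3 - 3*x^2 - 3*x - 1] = 12*x - 6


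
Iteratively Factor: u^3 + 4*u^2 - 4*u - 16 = (u + 2)*(u^2 + 2*u - 8) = (u + 2)*(u + 4)*(u - 2)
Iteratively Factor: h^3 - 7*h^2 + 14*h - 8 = (h - 1)*(h^2 - 6*h + 8) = (h - 4)*(h - 1)*(h - 2)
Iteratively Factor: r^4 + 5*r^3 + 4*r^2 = (r + 1)*(r^3 + 4*r^2) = r*(r + 1)*(r^2 + 4*r) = r^2*(r + 1)*(r + 4)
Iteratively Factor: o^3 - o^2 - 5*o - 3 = (o + 1)*(o^2 - 2*o - 3) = (o - 3)*(o + 1)*(o + 1)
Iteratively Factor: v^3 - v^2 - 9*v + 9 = (v + 3)*(v^2 - 4*v + 3) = (v - 3)*(v + 3)*(v - 1)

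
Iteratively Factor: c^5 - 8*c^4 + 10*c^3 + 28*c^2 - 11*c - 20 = (c + 1)*(c^4 - 9*c^3 + 19*c^2 + 9*c - 20) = (c - 1)*(c + 1)*(c^3 - 8*c^2 + 11*c + 20) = (c - 1)*(c + 1)^2*(c^2 - 9*c + 20) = (c - 5)*(c - 1)*(c + 1)^2*(c - 4)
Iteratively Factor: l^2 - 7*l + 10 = (l - 5)*(l - 2)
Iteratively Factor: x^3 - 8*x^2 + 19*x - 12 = (x - 3)*(x^2 - 5*x + 4) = (x - 3)*(x - 1)*(x - 4)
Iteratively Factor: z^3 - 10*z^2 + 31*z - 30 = (z - 2)*(z^2 - 8*z + 15) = (z - 3)*(z - 2)*(z - 5)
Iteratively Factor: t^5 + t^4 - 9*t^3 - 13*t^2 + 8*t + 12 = (t + 1)*(t^4 - 9*t^2 - 4*t + 12) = (t + 1)*(t + 2)*(t^3 - 2*t^2 - 5*t + 6) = (t + 1)*(t + 2)^2*(t^2 - 4*t + 3) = (t - 1)*(t + 1)*(t + 2)^2*(t - 3)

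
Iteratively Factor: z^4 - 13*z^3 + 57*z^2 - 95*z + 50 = (z - 5)*(z^3 - 8*z^2 + 17*z - 10) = (z - 5)*(z - 1)*(z^2 - 7*z + 10) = (z - 5)^2*(z - 1)*(z - 2)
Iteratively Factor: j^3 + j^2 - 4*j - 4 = (j + 1)*(j^2 - 4) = (j - 2)*(j + 1)*(j + 2)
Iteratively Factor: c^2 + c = (c + 1)*(c)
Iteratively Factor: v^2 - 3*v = (v)*(v - 3)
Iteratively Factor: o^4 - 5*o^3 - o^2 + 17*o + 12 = (o - 4)*(o^3 - o^2 - 5*o - 3) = (o - 4)*(o - 3)*(o^2 + 2*o + 1) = (o - 4)*(o - 3)*(o + 1)*(o + 1)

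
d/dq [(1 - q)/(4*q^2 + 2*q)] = (q^2 - 2*q - 1/2)/(q^2*(4*q^2 + 4*q + 1))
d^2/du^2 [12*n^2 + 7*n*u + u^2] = 2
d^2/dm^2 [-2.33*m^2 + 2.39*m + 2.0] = -4.66000000000000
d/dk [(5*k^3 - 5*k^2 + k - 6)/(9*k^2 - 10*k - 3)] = (45*k^4 - 100*k^3 - 4*k^2 + 138*k - 63)/(81*k^4 - 180*k^3 + 46*k^2 + 60*k + 9)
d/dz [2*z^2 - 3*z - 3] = 4*z - 3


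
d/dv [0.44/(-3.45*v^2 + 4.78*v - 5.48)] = (3.036*v - 2.1032)/(3.45*v^2 - 4.78*v + 5.48)^2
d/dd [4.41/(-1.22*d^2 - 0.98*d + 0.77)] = (10.7604*d + 4.3218)/(1.22*d^2 + 0.98*d - 0.77)^2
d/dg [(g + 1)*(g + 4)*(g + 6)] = 3*g^2 + 22*g + 34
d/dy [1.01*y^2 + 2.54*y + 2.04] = 2.02*y + 2.54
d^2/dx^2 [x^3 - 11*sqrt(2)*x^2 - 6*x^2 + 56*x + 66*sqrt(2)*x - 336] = 6*x - 22*sqrt(2) - 12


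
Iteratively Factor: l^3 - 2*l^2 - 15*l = (l + 3)*(l^2 - 5*l) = (l - 5)*(l + 3)*(l)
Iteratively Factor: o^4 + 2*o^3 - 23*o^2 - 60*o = (o - 5)*(o^3 + 7*o^2 + 12*o) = (o - 5)*(o + 4)*(o^2 + 3*o) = o*(o - 5)*(o + 4)*(o + 3)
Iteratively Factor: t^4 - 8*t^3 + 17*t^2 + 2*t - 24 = (t - 4)*(t^3 - 4*t^2 + t + 6) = (t - 4)*(t - 3)*(t^2 - t - 2) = (t - 4)*(t - 3)*(t - 2)*(t + 1)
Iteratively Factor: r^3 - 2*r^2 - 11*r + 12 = (r - 1)*(r^2 - r - 12) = (r - 1)*(r + 3)*(r - 4)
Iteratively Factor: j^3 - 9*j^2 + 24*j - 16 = (j - 4)*(j^2 - 5*j + 4) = (j - 4)^2*(j - 1)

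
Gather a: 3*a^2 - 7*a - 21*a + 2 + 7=3*a^2 - 28*a + 9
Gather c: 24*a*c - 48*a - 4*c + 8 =-48*a + c*(24*a - 4) + 8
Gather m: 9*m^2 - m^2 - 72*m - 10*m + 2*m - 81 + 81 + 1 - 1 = 8*m^2 - 80*m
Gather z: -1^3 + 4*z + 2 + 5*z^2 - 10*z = 5*z^2 - 6*z + 1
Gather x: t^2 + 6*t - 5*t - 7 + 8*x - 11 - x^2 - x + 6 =t^2 + t - x^2 + 7*x - 12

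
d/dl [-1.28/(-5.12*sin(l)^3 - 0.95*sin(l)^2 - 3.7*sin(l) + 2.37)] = (-2.432*sin(l) + 9.8304*cos(2*l) - 14.5664)*cos(l)/(5.12*sin(l)^3 + 0.95*sin(l)^2 + 3.7*sin(l) - 2.37)^2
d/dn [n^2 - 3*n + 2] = 2*n - 3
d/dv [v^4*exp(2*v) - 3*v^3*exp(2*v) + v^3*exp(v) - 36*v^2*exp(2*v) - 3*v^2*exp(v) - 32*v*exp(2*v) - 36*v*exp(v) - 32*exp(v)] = (2*v^4*exp(v) - 2*v^3*exp(v) + v^3 - 81*v^2*exp(v) - 136*v*exp(v) - 42*v - 32*exp(v) - 68)*exp(v)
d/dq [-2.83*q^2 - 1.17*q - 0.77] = -5.66*q - 1.17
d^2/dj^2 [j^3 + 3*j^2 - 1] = 6*j + 6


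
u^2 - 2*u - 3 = (u - 3)*(u + 1)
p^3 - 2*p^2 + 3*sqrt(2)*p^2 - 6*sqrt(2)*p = p*(p - 2)*(p + 3*sqrt(2))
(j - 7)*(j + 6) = j^2 - j - 42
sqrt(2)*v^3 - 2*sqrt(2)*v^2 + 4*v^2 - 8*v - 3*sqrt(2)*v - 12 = (v - 3)*(v + 2*sqrt(2))*(sqrt(2)*v + sqrt(2))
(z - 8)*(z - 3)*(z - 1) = z^3 - 12*z^2 + 35*z - 24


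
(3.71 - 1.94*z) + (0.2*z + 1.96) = 5.67 - 1.74*z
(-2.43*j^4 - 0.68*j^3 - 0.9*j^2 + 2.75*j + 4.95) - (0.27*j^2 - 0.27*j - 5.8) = -2.43*j^4 - 0.68*j^3 - 1.17*j^2 + 3.02*j + 10.75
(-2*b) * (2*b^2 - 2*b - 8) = -4*b^3 + 4*b^2 + 16*b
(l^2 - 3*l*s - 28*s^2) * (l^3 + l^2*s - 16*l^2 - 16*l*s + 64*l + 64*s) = l^5 - 2*l^4*s - 16*l^4 - 31*l^3*s^2 + 32*l^3*s + 64*l^3 - 28*l^2*s^3 + 496*l^2*s^2 - 128*l^2*s + 448*l*s^3 - 1984*l*s^2 - 1792*s^3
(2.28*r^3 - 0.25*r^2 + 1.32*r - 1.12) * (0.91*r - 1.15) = 2.0748*r^4 - 2.8495*r^3 + 1.4887*r^2 - 2.5372*r + 1.288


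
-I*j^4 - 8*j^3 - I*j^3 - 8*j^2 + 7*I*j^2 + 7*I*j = j*(j - 7*I)*(j - I)*(-I*j - I)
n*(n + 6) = n^2 + 6*n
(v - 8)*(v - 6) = v^2 - 14*v + 48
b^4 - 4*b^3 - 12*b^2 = b^2*(b - 6)*(b + 2)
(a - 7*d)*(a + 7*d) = a^2 - 49*d^2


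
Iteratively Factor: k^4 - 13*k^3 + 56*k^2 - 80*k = (k - 4)*(k^3 - 9*k^2 + 20*k) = (k - 4)^2*(k^2 - 5*k) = (k - 5)*(k - 4)^2*(k)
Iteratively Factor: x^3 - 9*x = (x + 3)*(x^2 - 3*x) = x*(x + 3)*(x - 3)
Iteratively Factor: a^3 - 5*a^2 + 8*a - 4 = (a - 2)*(a^2 - 3*a + 2) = (a - 2)*(a - 1)*(a - 2)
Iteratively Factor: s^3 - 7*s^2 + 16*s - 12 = (s - 3)*(s^2 - 4*s + 4) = (s - 3)*(s - 2)*(s - 2)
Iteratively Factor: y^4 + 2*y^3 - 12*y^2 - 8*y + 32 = (y - 2)*(y^3 + 4*y^2 - 4*y - 16) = (y - 2)^2*(y^2 + 6*y + 8) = (y - 2)^2*(y + 4)*(y + 2)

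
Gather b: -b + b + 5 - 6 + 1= 0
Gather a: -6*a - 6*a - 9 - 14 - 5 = -12*a - 28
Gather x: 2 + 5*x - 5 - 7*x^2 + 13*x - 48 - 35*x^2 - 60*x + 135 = -42*x^2 - 42*x + 84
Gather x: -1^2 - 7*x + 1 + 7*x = 0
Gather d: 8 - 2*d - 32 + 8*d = 6*d - 24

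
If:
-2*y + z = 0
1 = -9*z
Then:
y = -1/18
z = -1/9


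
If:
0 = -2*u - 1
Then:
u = -1/2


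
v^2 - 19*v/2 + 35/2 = (v - 7)*(v - 5/2)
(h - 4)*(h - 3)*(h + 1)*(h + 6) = h^4 - 31*h^2 + 42*h + 72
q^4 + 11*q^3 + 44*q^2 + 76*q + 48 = (q + 2)^2*(q + 3)*(q + 4)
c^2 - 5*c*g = c*(c - 5*g)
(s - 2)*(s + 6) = s^2 + 4*s - 12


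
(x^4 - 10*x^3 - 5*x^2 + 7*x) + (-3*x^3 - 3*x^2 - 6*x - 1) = x^4 - 13*x^3 - 8*x^2 + x - 1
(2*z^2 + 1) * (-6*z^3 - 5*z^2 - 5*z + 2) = -12*z^5 - 10*z^4 - 16*z^3 - z^2 - 5*z + 2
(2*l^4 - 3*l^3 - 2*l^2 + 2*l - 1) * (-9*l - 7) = -18*l^5 + 13*l^4 + 39*l^3 - 4*l^2 - 5*l + 7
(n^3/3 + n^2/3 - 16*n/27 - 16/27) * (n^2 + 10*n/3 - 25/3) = n^5/3 + 13*n^4/9 - 61*n^3/27 - 433*n^2/81 + 80*n/27 + 400/81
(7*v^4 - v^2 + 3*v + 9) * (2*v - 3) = 14*v^5 - 21*v^4 - 2*v^3 + 9*v^2 + 9*v - 27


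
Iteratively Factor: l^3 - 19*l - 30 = (l - 5)*(l^2 + 5*l + 6) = (l - 5)*(l + 2)*(l + 3)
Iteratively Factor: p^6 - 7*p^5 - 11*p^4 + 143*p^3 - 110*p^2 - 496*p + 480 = (p - 3)*(p^5 - 4*p^4 - 23*p^3 + 74*p^2 + 112*p - 160) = (p - 5)*(p - 3)*(p^4 + p^3 - 18*p^2 - 16*p + 32) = (p - 5)*(p - 3)*(p - 1)*(p^3 + 2*p^2 - 16*p - 32) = (p - 5)*(p - 4)*(p - 3)*(p - 1)*(p^2 + 6*p + 8) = (p - 5)*(p - 4)*(p - 3)*(p - 1)*(p + 4)*(p + 2)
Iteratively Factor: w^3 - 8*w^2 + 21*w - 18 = (w - 3)*(w^2 - 5*w + 6) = (w - 3)^2*(w - 2)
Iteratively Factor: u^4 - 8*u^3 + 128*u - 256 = (u - 4)*(u^3 - 4*u^2 - 16*u + 64) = (u - 4)^2*(u^2 - 16) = (u - 4)^2*(u + 4)*(u - 4)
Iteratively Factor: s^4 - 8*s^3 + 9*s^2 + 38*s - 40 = (s + 2)*(s^3 - 10*s^2 + 29*s - 20) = (s - 5)*(s + 2)*(s^2 - 5*s + 4) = (s - 5)*(s - 4)*(s + 2)*(s - 1)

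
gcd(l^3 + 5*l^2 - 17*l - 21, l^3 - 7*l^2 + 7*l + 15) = l^2 - 2*l - 3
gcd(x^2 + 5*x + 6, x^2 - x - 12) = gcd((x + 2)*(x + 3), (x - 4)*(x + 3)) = x + 3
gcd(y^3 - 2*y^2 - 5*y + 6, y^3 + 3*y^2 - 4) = y^2 + y - 2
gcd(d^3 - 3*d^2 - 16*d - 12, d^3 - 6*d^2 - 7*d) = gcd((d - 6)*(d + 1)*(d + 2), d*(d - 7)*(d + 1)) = d + 1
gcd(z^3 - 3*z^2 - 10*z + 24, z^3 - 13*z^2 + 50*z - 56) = z^2 - 6*z + 8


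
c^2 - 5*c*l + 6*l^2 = (c - 3*l)*(c - 2*l)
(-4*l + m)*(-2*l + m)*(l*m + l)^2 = 8*l^4*m^2 + 16*l^4*m + 8*l^4 - 6*l^3*m^3 - 12*l^3*m^2 - 6*l^3*m + l^2*m^4 + 2*l^2*m^3 + l^2*m^2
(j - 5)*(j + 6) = j^2 + j - 30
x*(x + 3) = x^2 + 3*x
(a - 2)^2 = a^2 - 4*a + 4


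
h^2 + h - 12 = (h - 3)*(h + 4)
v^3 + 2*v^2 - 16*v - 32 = (v - 4)*(v + 2)*(v + 4)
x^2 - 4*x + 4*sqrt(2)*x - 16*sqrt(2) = (x - 4)*(x + 4*sqrt(2))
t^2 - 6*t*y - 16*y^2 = (t - 8*y)*(t + 2*y)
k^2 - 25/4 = (k - 5/2)*(k + 5/2)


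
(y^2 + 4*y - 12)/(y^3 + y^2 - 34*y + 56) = (y + 6)/(y^2 + 3*y - 28)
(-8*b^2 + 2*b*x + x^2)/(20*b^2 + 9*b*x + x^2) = (-2*b + x)/(5*b + x)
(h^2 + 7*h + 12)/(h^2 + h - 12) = (h + 3)/(h - 3)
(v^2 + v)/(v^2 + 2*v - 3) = v*(v + 1)/(v^2 + 2*v - 3)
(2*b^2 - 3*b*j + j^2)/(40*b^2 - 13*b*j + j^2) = (2*b^2 - 3*b*j + j^2)/(40*b^2 - 13*b*j + j^2)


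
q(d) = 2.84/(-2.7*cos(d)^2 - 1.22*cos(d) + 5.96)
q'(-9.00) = -0.19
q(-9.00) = 0.59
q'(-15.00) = -0.19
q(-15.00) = 0.53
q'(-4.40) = 0.03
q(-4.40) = 0.47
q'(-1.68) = 0.05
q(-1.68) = 0.47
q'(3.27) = -0.07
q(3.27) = 0.63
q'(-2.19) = -0.13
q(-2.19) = 0.49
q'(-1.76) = 0.02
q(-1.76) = 0.47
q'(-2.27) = -0.15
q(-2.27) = 0.50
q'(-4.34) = 0.05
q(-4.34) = 0.47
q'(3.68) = -0.20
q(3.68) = 0.57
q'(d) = 2.84*(-5.4*sin(d)*cos(d) - 1.22*sin(d))/(-2.7*cos(d)^2 - 1.22*cos(d) + 5.96)^2 = -(15.336*cos(d) + 3.4648)*sin(d)/(2.7*cos(d)^2 + 1.22*cos(d) - 5.96)^2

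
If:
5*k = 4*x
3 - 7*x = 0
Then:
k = 12/35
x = 3/7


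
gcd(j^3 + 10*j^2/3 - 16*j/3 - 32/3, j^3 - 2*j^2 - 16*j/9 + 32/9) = j^2 - 2*j/3 - 8/3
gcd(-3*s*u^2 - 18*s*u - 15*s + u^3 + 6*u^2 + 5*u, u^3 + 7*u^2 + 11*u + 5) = u^2 + 6*u + 5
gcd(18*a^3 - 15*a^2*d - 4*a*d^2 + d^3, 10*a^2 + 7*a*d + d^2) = 1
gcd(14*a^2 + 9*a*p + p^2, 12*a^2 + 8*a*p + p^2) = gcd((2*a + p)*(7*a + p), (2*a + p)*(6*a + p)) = 2*a + p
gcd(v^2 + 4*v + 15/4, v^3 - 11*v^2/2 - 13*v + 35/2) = v + 5/2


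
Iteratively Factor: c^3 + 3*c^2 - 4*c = (c + 4)*(c^2 - c) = c*(c + 4)*(c - 1)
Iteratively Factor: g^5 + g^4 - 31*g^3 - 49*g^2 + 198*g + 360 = (g + 4)*(g^4 - 3*g^3 - 19*g^2 + 27*g + 90) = (g - 3)*(g + 4)*(g^3 - 19*g - 30) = (g - 5)*(g - 3)*(g + 4)*(g^2 + 5*g + 6) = (g - 5)*(g - 3)*(g + 2)*(g + 4)*(g + 3)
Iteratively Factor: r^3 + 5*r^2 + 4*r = (r + 1)*(r^2 + 4*r) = (r + 1)*(r + 4)*(r)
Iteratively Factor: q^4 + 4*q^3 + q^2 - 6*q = (q)*(q^3 + 4*q^2 + q - 6) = q*(q + 3)*(q^2 + q - 2) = q*(q - 1)*(q + 3)*(q + 2)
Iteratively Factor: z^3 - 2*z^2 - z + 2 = (z - 2)*(z^2 - 1) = (z - 2)*(z - 1)*(z + 1)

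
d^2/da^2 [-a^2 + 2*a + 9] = -2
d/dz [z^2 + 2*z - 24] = 2*z + 2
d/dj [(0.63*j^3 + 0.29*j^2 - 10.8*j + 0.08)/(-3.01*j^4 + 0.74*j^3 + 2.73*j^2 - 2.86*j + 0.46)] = (1.8963*j^6 + 1.7458*j^5 - 96.0187*j^4 + 13.3436*j^3 + 29.3464*j^2 - 0.170000000000002*j - 4.7392)/(9.0601*j^8 - 4.4548*j^7 - 15.887*j^6 + 21.2576*j^5 + 0.4509*j^4 - 14.9348*j^3 + 10.6912*j^2 - 2.6312*j + 0.2116)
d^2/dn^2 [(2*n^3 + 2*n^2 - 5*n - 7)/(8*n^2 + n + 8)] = 42*(-22*n^3 - 80*n^2 + 56*n + 29)/(512*n^6 + 192*n^5 + 1560*n^4 + 385*n^3 + 1560*n^2 + 192*n + 512)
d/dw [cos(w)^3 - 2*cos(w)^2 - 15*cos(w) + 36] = (-3*cos(w)^2 + 4*cos(w) + 15)*sin(w)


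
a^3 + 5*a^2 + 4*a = a*(a + 1)*(a + 4)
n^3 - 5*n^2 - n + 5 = (n - 5)*(n - 1)*(n + 1)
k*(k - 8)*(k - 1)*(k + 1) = k^4 - 8*k^3 - k^2 + 8*k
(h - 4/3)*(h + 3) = h^2 + 5*h/3 - 4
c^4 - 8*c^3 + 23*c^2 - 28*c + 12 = (c - 3)*(c - 2)^2*(c - 1)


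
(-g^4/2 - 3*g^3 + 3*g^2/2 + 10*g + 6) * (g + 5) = -g^5/2 - 11*g^4/2 - 27*g^3/2 + 35*g^2/2 + 56*g + 30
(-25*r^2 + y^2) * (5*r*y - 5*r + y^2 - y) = -125*r^3*y + 125*r^3 - 25*r^2*y^2 + 25*r^2*y + 5*r*y^3 - 5*r*y^2 + y^4 - y^3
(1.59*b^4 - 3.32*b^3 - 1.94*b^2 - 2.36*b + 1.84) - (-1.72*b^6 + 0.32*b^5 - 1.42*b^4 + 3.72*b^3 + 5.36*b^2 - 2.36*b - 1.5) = 1.72*b^6 - 0.32*b^5 + 3.01*b^4 - 7.04*b^3 - 7.3*b^2 + 3.34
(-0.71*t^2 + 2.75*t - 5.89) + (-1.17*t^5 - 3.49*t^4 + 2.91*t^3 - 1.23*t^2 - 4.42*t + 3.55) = -1.17*t^5 - 3.49*t^4 + 2.91*t^3 - 1.94*t^2 - 1.67*t - 2.34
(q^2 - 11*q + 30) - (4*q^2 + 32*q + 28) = -3*q^2 - 43*q + 2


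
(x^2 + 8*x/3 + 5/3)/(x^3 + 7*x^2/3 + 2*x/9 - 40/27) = 9*(x + 1)/(9*x^2 + 6*x - 8)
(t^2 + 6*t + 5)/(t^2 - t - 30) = (t + 1)/(t - 6)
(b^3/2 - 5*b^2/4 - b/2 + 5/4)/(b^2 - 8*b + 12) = (2*b^3 - 5*b^2 - 2*b + 5)/(4*(b^2 - 8*b + 12))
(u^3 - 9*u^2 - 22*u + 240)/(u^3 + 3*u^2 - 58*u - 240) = (u - 6)/(u + 6)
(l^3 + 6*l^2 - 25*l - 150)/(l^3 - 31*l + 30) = (l + 5)/(l - 1)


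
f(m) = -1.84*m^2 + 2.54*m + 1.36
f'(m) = 2.54 - 3.68*m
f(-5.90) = -77.68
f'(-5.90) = 24.25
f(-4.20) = -41.77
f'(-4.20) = 18.00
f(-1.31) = -5.13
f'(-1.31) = 7.36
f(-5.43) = -66.68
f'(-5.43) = 22.52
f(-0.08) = 1.15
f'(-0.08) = 2.83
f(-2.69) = -18.79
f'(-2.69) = 12.44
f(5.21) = -35.35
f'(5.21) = -16.63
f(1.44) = 1.20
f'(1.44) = -2.76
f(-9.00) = -170.54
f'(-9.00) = 35.66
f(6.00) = -49.64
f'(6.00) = -19.54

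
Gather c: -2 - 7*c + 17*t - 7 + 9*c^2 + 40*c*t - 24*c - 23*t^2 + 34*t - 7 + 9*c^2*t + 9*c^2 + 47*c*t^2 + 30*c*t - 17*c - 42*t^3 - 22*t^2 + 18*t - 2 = c^2*(9*t + 18) + c*(47*t^2 + 70*t - 48) - 42*t^3 - 45*t^2 + 69*t - 18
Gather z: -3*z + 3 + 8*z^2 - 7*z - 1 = 8*z^2 - 10*z + 2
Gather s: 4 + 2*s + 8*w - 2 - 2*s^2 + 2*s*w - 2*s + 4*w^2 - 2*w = -2*s^2 + 2*s*w + 4*w^2 + 6*w + 2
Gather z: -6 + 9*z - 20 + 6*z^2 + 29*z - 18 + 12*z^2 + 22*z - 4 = 18*z^2 + 60*z - 48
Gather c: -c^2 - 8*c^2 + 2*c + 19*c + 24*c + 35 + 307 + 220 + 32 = -9*c^2 + 45*c + 594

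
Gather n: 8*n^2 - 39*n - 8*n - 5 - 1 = 8*n^2 - 47*n - 6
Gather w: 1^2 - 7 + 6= 0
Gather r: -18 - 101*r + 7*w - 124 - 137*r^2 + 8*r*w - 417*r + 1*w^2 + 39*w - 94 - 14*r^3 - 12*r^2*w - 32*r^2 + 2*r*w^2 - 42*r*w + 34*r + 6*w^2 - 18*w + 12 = -14*r^3 + r^2*(-12*w - 169) + r*(2*w^2 - 34*w - 484) + 7*w^2 + 28*w - 224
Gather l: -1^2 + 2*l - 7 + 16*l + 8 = 18*l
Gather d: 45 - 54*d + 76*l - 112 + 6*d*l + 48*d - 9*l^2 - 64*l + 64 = d*(6*l - 6) - 9*l^2 + 12*l - 3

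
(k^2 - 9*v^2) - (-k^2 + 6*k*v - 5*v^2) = 2*k^2 - 6*k*v - 4*v^2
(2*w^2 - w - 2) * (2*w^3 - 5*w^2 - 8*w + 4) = 4*w^5 - 12*w^4 - 15*w^3 + 26*w^2 + 12*w - 8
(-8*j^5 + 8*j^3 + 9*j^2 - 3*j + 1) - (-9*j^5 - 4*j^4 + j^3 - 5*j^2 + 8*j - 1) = j^5 + 4*j^4 + 7*j^3 + 14*j^2 - 11*j + 2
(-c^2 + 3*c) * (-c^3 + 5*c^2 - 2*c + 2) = c^5 - 8*c^4 + 17*c^3 - 8*c^2 + 6*c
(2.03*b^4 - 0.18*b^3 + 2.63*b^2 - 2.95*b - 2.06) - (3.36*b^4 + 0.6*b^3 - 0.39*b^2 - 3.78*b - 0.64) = -1.33*b^4 - 0.78*b^3 + 3.02*b^2 + 0.83*b - 1.42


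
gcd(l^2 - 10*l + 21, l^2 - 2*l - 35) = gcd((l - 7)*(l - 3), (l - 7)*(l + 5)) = l - 7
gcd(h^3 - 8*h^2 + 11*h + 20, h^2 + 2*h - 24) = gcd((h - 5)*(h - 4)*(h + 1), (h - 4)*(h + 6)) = h - 4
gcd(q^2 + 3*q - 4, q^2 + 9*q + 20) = q + 4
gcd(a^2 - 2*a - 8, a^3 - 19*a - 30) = a + 2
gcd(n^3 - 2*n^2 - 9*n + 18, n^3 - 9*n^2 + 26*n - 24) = n^2 - 5*n + 6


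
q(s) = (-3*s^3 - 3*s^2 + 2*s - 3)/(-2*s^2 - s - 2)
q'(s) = (4*s + 1)*(-3*s^3 - 3*s^2 + 2*s - 3)/(-2*s^2 - s - 2)^2 + (-9*s^2 - 6*s + 2)/(-2*s^2 - s - 2)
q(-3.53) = -3.61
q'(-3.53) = 1.78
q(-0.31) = 2.03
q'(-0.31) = -1.33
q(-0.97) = 1.73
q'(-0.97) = 1.93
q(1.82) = 2.62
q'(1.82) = 1.63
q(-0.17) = 1.81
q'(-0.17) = -1.77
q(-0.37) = 2.10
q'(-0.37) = -1.04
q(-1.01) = 1.65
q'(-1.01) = 2.02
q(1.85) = 2.67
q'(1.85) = 1.63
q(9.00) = 13.96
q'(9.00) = 1.53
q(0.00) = 1.50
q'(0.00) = -1.75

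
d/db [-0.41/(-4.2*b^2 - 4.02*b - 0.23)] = (-3.444*b - 1.6482)/(4.2*b^2 + 4.02*b + 0.23)^2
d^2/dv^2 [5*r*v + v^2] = 2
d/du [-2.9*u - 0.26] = -2.90000000000000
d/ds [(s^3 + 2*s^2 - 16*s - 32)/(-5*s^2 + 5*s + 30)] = (-s^2 + 6*s - 16)/(5*(s^2 - 6*s + 9))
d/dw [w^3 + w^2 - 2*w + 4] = 3*w^2 + 2*w - 2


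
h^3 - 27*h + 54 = (h - 3)^2*(h + 6)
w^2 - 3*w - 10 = (w - 5)*(w + 2)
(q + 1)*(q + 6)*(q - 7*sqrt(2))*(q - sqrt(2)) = q^4 - 8*sqrt(2)*q^3 + 7*q^3 - 56*sqrt(2)*q^2 + 20*q^2 - 48*sqrt(2)*q + 98*q + 84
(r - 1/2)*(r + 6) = r^2 + 11*r/2 - 3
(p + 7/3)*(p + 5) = p^2 + 22*p/3 + 35/3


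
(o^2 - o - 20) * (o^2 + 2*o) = o^4 + o^3 - 22*o^2 - 40*o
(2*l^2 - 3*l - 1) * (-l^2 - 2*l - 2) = -2*l^4 - l^3 + 3*l^2 + 8*l + 2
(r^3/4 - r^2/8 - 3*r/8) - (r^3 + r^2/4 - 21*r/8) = -3*r^3/4 - 3*r^2/8 + 9*r/4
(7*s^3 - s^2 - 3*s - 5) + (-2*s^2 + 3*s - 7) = 7*s^3 - 3*s^2 - 12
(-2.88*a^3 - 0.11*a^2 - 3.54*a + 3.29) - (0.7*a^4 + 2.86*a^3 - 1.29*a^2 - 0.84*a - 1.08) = -0.7*a^4 - 5.74*a^3 + 1.18*a^2 - 2.7*a + 4.37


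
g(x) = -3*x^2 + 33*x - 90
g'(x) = 33 - 6*x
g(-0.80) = -118.32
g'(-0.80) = 37.80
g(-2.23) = -178.51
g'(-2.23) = 46.38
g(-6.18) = -408.52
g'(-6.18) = 70.08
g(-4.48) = -298.05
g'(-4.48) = 59.88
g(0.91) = -62.45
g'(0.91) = 27.54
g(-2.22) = -178.05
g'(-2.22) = 46.32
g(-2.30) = -181.77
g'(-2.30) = 46.80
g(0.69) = -68.66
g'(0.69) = 28.86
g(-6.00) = -396.00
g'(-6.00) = 69.00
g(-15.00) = -1260.00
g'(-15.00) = 123.00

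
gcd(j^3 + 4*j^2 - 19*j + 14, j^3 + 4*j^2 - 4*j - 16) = j - 2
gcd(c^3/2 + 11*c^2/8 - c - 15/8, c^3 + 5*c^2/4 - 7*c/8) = 1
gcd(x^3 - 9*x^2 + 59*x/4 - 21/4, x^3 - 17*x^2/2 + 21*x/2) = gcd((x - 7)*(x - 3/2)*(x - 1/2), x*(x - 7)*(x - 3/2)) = x^2 - 17*x/2 + 21/2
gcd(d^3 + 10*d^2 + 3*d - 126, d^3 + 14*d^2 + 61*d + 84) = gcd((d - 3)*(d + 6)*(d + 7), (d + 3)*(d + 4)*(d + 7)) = d + 7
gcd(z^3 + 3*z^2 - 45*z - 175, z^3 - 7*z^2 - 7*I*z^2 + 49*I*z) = z - 7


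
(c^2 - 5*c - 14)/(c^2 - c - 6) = (c - 7)/(c - 3)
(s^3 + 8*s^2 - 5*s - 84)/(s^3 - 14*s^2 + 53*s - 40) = (s^3 + 8*s^2 - 5*s - 84)/(s^3 - 14*s^2 + 53*s - 40)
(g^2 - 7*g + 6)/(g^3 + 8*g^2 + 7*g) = (g^2 - 7*g + 6)/(g*(g^2 + 8*g + 7))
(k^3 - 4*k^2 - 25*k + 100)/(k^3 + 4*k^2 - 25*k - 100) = (k - 4)/(k + 4)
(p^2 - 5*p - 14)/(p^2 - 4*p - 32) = (-p^2 + 5*p + 14)/(-p^2 + 4*p + 32)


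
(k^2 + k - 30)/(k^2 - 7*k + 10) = (k + 6)/(k - 2)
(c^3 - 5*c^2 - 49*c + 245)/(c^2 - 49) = c - 5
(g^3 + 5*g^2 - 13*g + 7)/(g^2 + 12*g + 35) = (g^2 - 2*g + 1)/(g + 5)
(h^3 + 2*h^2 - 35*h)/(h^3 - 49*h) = (h - 5)/(h - 7)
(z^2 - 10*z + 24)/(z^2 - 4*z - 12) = (z - 4)/(z + 2)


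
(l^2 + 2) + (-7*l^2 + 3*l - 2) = -6*l^2 + 3*l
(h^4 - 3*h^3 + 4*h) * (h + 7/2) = h^5 + h^4/2 - 21*h^3/2 + 4*h^2 + 14*h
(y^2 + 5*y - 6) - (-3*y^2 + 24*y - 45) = 4*y^2 - 19*y + 39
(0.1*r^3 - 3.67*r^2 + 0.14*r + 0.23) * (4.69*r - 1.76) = 0.469*r^4 - 17.3883*r^3 + 7.1158*r^2 + 0.8323*r - 0.4048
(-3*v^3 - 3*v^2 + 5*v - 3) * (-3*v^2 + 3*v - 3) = 9*v^5 - 15*v^3 + 33*v^2 - 24*v + 9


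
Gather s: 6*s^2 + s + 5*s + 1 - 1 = 6*s^2 + 6*s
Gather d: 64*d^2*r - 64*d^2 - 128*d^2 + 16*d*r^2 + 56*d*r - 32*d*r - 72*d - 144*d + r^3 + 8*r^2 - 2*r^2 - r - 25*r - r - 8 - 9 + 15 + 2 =d^2*(64*r - 192) + d*(16*r^2 + 24*r - 216) + r^3 + 6*r^2 - 27*r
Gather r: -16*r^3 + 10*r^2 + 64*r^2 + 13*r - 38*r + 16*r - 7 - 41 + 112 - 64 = -16*r^3 + 74*r^2 - 9*r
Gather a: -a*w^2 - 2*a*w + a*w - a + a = a*(-w^2 - w)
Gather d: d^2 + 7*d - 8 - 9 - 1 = d^2 + 7*d - 18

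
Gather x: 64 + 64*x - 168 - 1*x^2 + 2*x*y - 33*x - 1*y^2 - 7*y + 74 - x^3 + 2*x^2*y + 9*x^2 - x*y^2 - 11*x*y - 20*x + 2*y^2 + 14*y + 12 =-x^3 + x^2*(2*y + 8) + x*(-y^2 - 9*y + 11) + y^2 + 7*y - 18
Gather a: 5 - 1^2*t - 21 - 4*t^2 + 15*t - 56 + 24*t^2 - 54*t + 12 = 20*t^2 - 40*t - 60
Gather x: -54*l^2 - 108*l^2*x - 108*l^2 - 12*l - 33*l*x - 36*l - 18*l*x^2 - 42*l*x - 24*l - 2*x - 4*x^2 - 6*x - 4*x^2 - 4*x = -162*l^2 - 72*l + x^2*(-18*l - 8) + x*(-108*l^2 - 75*l - 12)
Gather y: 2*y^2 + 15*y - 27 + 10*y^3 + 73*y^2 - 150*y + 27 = 10*y^3 + 75*y^2 - 135*y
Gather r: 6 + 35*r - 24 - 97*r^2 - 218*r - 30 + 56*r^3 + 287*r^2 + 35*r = 56*r^3 + 190*r^2 - 148*r - 48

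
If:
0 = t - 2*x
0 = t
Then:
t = 0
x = 0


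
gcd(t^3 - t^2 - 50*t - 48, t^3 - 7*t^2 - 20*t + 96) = t - 8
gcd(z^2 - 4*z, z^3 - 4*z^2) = z^2 - 4*z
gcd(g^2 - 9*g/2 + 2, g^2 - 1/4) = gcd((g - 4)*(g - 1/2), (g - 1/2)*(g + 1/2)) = g - 1/2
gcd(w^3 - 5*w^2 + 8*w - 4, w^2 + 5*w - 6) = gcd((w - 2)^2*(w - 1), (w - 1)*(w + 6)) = w - 1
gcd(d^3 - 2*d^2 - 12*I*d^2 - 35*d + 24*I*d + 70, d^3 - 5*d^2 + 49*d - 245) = d - 7*I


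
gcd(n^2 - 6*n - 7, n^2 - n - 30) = 1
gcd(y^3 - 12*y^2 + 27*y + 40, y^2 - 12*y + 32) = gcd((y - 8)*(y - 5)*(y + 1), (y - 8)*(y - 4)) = y - 8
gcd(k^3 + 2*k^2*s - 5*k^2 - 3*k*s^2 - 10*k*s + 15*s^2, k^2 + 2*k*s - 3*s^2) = -k^2 - 2*k*s + 3*s^2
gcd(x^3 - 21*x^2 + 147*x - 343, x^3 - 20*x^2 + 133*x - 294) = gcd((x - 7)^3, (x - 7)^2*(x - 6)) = x^2 - 14*x + 49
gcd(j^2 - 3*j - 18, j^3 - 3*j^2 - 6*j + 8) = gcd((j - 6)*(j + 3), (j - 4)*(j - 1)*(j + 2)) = 1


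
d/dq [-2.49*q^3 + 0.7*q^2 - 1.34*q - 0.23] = -7.47*q^2 + 1.4*q - 1.34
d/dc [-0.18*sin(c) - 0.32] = -0.18*cos(c)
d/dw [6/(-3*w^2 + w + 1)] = 6*(6*w - 1)/(-3*w^2 + w + 1)^2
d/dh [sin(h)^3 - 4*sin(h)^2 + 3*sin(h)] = (3*sin(h)^2 - 8*sin(h) + 3)*cos(h)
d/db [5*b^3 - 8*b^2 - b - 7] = 15*b^2 - 16*b - 1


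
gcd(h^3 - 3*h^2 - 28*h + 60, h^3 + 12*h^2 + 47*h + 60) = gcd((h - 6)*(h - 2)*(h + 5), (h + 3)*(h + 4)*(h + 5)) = h + 5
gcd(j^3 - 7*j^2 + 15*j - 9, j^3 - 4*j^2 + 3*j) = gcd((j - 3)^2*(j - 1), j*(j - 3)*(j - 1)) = j^2 - 4*j + 3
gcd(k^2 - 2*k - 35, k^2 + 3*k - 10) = k + 5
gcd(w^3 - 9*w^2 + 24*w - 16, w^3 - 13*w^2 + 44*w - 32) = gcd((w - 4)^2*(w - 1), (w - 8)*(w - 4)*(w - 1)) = w^2 - 5*w + 4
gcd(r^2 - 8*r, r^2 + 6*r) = r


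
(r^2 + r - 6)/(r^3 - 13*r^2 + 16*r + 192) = (r - 2)/(r^2 - 16*r + 64)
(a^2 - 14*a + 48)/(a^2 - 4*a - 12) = (a - 8)/(a + 2)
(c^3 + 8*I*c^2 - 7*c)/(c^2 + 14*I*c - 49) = c*(c + I)/(c + 7*I)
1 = 1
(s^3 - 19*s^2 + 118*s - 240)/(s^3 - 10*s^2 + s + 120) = (s - 6)/(s + 3)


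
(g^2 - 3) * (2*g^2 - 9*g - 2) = 2*g^4 - 9*g^3 - 8*g^2 + 27*g + 6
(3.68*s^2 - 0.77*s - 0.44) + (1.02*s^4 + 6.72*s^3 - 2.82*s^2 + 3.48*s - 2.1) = 1.02*s^4 + 6.72*s^3 + 0.86*s^2 + 2.71*s - 2.54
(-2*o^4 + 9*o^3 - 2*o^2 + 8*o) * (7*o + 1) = -14*o^5 + 61*o^4 - 5*o^3 + 54*o^2 + 8*o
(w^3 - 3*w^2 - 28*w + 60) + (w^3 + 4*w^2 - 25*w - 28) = 2*w^3 + w^2 - 53*w + 32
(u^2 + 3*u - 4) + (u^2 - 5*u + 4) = 2*u^2 - 2*u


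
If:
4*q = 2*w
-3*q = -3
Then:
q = 1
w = 2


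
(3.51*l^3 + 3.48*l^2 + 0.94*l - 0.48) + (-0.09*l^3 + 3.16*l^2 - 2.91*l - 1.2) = 3.42*l^3 + 6.64*l^2 - 1.97*l - 1.68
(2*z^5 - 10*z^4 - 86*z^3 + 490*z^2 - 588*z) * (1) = 2*z^5 - 10*z^4 - 86*z^3 + 490*z^2 - 588*z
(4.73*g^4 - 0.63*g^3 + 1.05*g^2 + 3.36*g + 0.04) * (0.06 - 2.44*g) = -11.5412*g^5 + 1.821*g^4 - 2.5998*g^3 - 8.1354*g^2 + 0.104*g + 0.0024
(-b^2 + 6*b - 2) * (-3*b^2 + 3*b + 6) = 3*b^4 - 21*b^3 + 18*b^2 + 30*b - 12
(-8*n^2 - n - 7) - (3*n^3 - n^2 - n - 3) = -3*n^3 - 7*n^2 - 4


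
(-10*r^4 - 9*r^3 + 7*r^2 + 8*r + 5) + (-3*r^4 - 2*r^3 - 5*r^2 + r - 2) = -13*r^4 - 11*r^3 + 2*r^2 + 9*r + 3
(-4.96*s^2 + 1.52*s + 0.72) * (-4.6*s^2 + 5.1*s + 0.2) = 22.816*s^4 - 32.288*s^3 + 3.448*s^2 + 3.976*s + 0.144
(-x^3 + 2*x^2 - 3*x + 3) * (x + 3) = -x^4 - x^3 + 3*x^2 - 6*x + 9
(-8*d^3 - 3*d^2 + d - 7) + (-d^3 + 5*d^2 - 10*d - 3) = -9*d^3 + 2*d^2 - 9*d - 10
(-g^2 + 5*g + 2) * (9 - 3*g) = 3*g^3 - 24*g^2 + 39*g + 18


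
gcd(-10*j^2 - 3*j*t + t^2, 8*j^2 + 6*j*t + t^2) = 2*j + t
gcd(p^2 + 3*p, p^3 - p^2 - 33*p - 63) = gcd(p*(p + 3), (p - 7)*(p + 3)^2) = p + 3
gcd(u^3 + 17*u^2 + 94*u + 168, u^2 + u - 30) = u + 6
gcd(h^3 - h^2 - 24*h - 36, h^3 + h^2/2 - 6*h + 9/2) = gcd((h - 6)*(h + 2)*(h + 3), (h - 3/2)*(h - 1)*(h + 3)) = h + 3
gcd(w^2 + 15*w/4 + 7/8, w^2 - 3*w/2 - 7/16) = w + 1/4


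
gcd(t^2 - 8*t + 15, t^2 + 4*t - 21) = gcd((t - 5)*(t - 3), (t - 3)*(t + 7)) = t - 3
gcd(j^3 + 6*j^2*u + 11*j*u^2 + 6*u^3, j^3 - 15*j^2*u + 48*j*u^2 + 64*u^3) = j + u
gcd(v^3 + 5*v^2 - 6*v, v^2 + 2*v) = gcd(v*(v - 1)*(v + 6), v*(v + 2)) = v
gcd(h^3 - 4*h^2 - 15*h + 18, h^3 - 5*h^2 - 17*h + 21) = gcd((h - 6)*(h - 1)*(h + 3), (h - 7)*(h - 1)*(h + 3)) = h^2 + 2*h - 3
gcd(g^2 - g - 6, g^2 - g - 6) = g^2 - g - 6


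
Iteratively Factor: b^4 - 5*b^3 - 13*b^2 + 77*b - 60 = (b + 4)*(b^3 - 9*b^2 + 23*b - 15) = (b - 3)*(b + 4)*(b^2 - 6*b + 5) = (b - 5)*(b - 3)*(b + 4)*(b - 1)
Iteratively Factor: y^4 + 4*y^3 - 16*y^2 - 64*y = (y)*(y^3 + 4*y^2 - 16*y - 64) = y*(y + 4)*(y^2 - 16) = y*(y - 4)*(y + 4)*(y + 4)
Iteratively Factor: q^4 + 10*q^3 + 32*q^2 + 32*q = (q + 2)*(q^3 + 8*q^2 + 16*q) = q*(q + 2)*(q^2 + 8*q + 16) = q*(q + 2)*(q + 4)*(q + 4)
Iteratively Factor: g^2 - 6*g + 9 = (g - 3)*(g - 3)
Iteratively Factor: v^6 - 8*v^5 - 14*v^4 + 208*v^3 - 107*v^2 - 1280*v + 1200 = (v + 3)*(v^5 - 11*v^4 + 19*v^3 + 151*v^2 - 560*v + 400) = (v - 1)*(v + 3)*(v^4 - 10*v^3 + 9*v^2 + 160*v - 400) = (v - 1)*(v + 3)*(v + 4)*(v^3 - 14*v^2 + 65*v - 100) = (v - 5)*(v - 1)*(v + 3)*(v + 4)*(v^2 - 9*v + 20) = (v - 5)*(v - 4)*(v - 1)*(v + 3)*(v + 4)*(v - 5)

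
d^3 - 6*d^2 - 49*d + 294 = (d - 7)*(d - 6)*(d + 7)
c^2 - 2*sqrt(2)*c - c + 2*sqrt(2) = (c - 1)*(c - 2*sqrt(2))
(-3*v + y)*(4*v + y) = -12*v^2 + v*y + y^2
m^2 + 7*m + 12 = (m + 3)*(m + 4)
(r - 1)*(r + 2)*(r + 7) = r^3 + 8*r^2 + 5*r - 14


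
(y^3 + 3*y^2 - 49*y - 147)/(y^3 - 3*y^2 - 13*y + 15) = (y^2 - 49)/(y^2 - 6*y + 5)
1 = 1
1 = 1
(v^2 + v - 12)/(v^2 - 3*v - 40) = (-v^2 - v + 12)/(-v^2 + 3*v + 40)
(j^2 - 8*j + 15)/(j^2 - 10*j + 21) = (j - 5)/(j - 7)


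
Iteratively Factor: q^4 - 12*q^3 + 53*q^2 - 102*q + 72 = (q - 2)*(q^3 - 10*q^2 + 33*q - 36) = (q - 3)*(q - 2)*(q^2 - 7*q + 12) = (q - 4)*(q - 3)*(q - 2)*(q - 3)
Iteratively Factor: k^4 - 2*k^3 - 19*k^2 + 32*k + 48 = (k + 4)*(k^3 - 6*k^2 + 5*k + 12) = (k - 3)*(k + 4)*(k^2 - 3*k - 4) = (k - 3)*(k + 1)*(k + 4)*(k - 4)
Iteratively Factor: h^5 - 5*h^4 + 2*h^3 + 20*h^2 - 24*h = (h - 2)*(h^4 - 3*h^3 - 4*h^2 + 12*h) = (h - 3)*(h - 2)*(h^3 - 4*h) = (h - 3)*(h - 2)*(h + 2)*(h^2 - 2*h) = (h - 3)*(h - 2)^2*(h + 2)*(h)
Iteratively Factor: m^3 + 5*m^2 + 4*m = (m + 4)*(m^2 + m) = (m + 1)*(m + 4)*(m)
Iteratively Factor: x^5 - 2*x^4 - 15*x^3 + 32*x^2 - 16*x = (x - 1)*(x^4 - x^3 - 16*x^2 + 16*x) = (x - 1)*(x + 4)*(x^3 - 5*x^2 + 4*x) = (x - 1)^2*(x + 4)*(x^2 - 4*x) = x*(x - 1)^2*(x + 4)*(x - 4)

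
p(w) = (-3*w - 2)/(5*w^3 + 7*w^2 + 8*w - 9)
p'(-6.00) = -0.00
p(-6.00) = -0.02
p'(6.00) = 0.00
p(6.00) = -0.01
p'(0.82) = 4.63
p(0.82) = -0.89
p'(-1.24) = 0.09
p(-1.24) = -0.10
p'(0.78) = 7.35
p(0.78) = -1.12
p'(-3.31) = -0.03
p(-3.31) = -0.06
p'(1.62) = 0.18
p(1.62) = -0.16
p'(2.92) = 0.03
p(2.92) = -0.05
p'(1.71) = 0.16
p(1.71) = -0.14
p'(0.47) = 7.00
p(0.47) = 1.07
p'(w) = (-3*w - 2)*(-15*w^2 - 14*w - 8)/(5*w^3 + 7*w^2 + 8*w - 9)^2 - 3/(5*w^3 + 7*w^2 + 8*w - 9) = (30*w^3 + 51*w^2 + 28*w + 43)/(25*w^6 + 70*w^5 + 129*w^4 + 22*w^3 - 62*w^2 - 144*w + 81)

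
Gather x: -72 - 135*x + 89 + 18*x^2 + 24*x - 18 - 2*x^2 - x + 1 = 16*x^2 - 112*x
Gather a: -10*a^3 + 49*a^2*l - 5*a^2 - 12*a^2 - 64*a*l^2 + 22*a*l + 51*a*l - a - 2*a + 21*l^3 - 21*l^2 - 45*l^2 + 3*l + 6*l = -10*a^3 + a^2*(49*l - 17) + a*(-64*l^2 + 73*l - 3) + 21*l^3 - 66*l^2 + 9*l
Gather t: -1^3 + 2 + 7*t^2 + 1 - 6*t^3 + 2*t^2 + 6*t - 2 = -6*t^3 + 9*t^2 + 6*t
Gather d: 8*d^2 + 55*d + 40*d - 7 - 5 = 8*d^2 + 95*d - 12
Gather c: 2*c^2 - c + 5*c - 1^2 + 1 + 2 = 2*c^2 + 4*c + 2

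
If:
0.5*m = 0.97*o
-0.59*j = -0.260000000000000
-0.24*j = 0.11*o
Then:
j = 0.44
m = -1.87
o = -0.96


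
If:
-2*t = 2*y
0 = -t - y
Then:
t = -y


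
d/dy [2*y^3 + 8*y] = 6*y^2 + 8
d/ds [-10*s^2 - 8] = -20*s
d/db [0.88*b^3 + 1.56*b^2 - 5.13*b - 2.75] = 2.64*b^2 + 3.12*b - 5.13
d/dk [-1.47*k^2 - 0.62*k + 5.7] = -2.94*k - 0.62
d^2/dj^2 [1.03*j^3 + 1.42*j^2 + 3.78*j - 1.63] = 6.18*j + 2.84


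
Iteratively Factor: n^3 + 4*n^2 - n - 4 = (n + 4)*(n^2 - 1) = (n + 1)*(n + 4)*(n - 1)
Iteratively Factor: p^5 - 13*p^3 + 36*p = (p + 2)*(p^4 - 2*p^3 - 9*p^2 + 18*p) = (p + 2)*(p + 3)*(p^3 - 5*p^2 + 6*p) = (p - 3)*(p + 2)*(p + 3)*(p^2 - 2*p) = (p - 3)*(p - 2)*(p + 2)*(p + 3)*(p)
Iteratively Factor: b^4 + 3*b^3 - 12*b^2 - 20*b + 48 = (b - 2)*(b^3 + 5*b^2 - 2*b - 24) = (b - 2)^2*(b^2 + 7*b + 12) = (b - 2)^2*(b + 3)*(b + 4)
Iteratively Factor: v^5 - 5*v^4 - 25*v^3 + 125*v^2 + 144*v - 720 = (v + 4)*(v^4 - 9*v^3 + 11*v^2 + 81*v - 180) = (v - 3)*(v + 4)*(v^3 - 6*v^2 - 7*v + 60) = (v - 5)*(v - 3)*(v + 4)*(v^2 - v - 12) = (v - 5)*(v - 3)*(v + 3)*(v + 4)*(v - 4)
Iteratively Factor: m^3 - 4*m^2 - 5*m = (m)*(m^2 - 4*m - 5) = m*(m - 5)*(m + 1)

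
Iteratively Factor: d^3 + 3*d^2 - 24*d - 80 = (d + 4)*(d^2 - d - 20) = (d - 5)*(d + 4)*(d + 4)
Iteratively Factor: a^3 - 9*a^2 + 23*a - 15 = (a - 3)*(a^2 - 6*a + 5) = (a - 3)*(a - 1)*(a - 5)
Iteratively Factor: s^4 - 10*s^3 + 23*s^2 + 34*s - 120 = (s - 4)*(s^3 - 6*s^2 - s + 30) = (s - 4)*(s - 3)*(s^2 - 3*s - 10) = (s - 4)*(s - 3)*(s + 2)*(s - 5)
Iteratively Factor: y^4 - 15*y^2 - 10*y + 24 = (y - 1)*(y^3 + y^2 - 14*y - 24) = (y - 1)*(y + 3)*(y^2 - 2*y - 8) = (y - 4)*(y - 1)*(y + 3)*(y + 2)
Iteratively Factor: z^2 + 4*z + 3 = (z + 3)*(z + 1)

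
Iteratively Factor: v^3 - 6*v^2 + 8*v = (v)*(v^2 - 6*v + 8) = v*(v - 4)*(v - 2)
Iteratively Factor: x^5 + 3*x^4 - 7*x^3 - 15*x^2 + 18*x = (x - 2)*(x^4 + 5*x^3 + 3*x^2 - 9*x) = (x - 2)*(x + 3)*(x^3 + 2*x^2 - 3*x) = (x - 2)*(x + 3)^2*(x^2 - x) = (x - 2)*(x - 1)*(x + 3)^2*(x)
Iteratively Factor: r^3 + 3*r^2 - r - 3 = (r + 1)*(r^2 + 2*r - 3) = (r + 1)*(r + 3)*(r - 1)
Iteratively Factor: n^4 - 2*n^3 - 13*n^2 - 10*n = (n - 5)*(n^3 + 3*n^2 + 2*n) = n*(n - 5)*(n^2 + 3*n + 2) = n*(n - 5)*(n + 1)*(n + 2)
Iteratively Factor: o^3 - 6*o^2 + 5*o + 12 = (o - 4)*(o^2 - 2*o - 3) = (o - 4)*(o - 3)*(o + 1)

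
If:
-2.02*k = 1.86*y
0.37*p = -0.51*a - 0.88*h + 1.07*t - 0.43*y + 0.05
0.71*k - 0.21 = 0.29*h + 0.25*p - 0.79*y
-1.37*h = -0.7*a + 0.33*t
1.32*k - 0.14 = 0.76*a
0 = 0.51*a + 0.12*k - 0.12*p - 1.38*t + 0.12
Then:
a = -2.75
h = -1.12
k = -1.48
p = 1.34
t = -1.17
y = 1.60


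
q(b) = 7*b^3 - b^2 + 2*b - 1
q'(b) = 21*b^2 - 2*b + 2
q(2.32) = 85.67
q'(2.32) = 110.39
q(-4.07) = -497.64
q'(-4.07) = 358.00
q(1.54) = 25.27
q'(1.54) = 48.72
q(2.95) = 175.90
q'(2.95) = 178.85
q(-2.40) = -108.33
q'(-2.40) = 127.76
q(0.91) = 5.27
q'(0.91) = 17.57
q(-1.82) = -50.15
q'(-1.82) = 75.20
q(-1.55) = -32.57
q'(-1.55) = 55.55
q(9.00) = 5039.00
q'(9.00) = 1685.00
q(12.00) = 11975.00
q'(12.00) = 3002.00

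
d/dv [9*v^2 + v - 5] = 18*v + 1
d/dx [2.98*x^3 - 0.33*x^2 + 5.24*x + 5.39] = 8.94*x^2 - 0.66*x + 5.24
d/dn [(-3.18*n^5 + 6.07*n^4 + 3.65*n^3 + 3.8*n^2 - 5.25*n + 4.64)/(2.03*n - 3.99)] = (-25.8216*n^5 + 100.4073*n^4 - 82.0582*n^3 - 35.9765*n^2 - 30.324*n + 11.5283)/(4.1209*n^2 - 16.1994*n + 15.9201)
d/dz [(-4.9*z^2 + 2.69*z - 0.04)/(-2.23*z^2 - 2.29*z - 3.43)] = (17.2197*z^2 + 33.4356*z - 9.3183)/(4.9729*z^4 + 10.2134*z^3 + 20.5419*z^2 + 15.7094*z + 11.7649)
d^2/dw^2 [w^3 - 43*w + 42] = 6*w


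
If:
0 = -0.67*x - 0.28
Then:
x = -0.42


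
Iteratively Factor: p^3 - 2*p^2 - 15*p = (p)*(p^2 - 2*p - 15) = p*(p + 3)*(p - 5)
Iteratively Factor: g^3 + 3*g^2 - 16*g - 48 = (g - 4)*(g^2 + 7*g + 12) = (g - 4)*(g + 3)*(g + 4)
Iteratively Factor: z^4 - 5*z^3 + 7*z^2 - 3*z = (z)*(z^3 - 5*z^2 + 7*z - 3) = z*(z - 3)*(z^2 - 2*z + 1) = z*(z - 3)*(z - 1)*(z - 1)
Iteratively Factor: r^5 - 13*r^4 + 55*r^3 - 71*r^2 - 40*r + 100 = (r - 2)*(r^4 - 11*r^3 + 33*r^2 - 5*r - 50) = (r - 5)*(r - 2)*(r^3 - 6*r^2 + 3*r + 10) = (r - 5)*(r - 2)^2*(r^2 - 4*r - 5) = (r - 5)^2*(r - 2)^2*(r + 1)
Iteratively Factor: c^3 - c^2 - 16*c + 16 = (c - 1)*(c^2 - 16) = (c - 1)*(c + 4)*(c - 4)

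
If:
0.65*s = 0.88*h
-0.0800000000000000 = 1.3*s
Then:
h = -0.05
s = -0.06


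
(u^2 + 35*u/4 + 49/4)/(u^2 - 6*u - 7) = (4*u^2 + 35*u + 49)/(4*(u^2 - 6*u - 7))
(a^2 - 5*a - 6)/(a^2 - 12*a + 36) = (a + 1)/(a - 6)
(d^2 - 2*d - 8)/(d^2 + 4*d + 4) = (d - 4)/(d + 2)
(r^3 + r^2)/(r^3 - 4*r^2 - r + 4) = r^2/(r^2 - 5*r + 4)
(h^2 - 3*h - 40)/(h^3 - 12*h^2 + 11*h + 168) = (h + 5)/(h^2 - 4*h - 21)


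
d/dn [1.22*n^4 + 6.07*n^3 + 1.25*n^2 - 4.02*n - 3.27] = 4.88*n^3 + 18.21*n^2 + 2.5*n - 4.02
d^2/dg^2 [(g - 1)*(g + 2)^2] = 6*g + 6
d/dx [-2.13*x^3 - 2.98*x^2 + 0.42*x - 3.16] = -6.39*x^2 - 5.96*x + 0.42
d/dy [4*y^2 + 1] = 8*y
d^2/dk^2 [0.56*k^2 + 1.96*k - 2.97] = 1.12000000000000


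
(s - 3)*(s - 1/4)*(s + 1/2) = s^3 - 11*s^2/4 - 7*s/8 + 3/8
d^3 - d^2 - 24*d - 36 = (d - 6)*(d + 2)*(d + 3)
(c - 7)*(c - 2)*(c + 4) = c^3 - 5*c^2 - 22*c + 56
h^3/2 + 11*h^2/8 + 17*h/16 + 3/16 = (h/2 + 1/2)*(h + 1/4)*(h + 3/2)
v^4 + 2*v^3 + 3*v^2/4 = v^2*(v + 1/2)*(v + 3/2)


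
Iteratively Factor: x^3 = (x)*(x^2) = x^2*(x)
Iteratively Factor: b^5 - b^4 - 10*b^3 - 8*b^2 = (b + 1)*(b^4 - 2*b^3 - 8*b^2) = b*(b + 1)*(b^3 - 2*b^2 - 8*b) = b*(b - 4)*(b + 1)*(b^2 + 2*b) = b^2*(b - 4)*(b + 1)*(b + 2)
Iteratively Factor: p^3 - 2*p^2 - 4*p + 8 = (p - 2)*(p^2 - 4) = (p - 2)^2*(p + 2)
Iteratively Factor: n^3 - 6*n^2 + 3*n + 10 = (n + 1)*(n^2 - 7*n + 10) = (n - 2)*(n + 1)*(n - 5)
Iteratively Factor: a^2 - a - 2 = (a - 2)*(a + 1)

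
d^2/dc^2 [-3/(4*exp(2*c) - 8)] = 3*(-exp(2*c) - 2)*exp(2*c)/(exp(2*c) - 2)^3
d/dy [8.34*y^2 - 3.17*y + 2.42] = 16.68*y - 3.17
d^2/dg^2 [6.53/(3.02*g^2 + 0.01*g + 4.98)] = (-119.112424*g^2 - 0.394412*g + 6.53*(6.04*g + 0.01)*(12.08*g + 0.02) - 196.417176)/(3.02*g^2 + 0.01*g + 4.98)^3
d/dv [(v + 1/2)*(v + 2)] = 2*v + 5/2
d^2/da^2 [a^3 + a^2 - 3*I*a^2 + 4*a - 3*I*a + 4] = 6*a + 2 - 6*I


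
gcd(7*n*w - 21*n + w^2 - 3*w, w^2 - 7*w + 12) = w - 3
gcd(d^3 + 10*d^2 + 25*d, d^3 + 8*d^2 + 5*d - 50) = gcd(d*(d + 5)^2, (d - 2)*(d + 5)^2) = d^2 + 10*d + 25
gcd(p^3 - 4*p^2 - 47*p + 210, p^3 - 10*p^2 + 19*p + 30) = p^2 - 11*p + 30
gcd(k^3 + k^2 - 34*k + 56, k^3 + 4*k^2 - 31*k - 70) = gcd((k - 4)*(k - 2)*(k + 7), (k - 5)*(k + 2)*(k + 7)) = k + 7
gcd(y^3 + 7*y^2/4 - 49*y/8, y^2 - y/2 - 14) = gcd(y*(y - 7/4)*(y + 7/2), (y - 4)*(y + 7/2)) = y + 7/2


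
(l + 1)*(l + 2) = l^2 + 3*l + 2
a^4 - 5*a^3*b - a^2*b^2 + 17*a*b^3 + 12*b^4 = (a - 4*b)*(a - 3*b)*(a + b)^2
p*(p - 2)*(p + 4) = p^3 + 2*p^2 - 8*p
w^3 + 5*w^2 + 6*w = w*(w + 2)*(w + 3)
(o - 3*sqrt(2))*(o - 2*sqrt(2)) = o^2 - 5*sqrt(2)*o + 12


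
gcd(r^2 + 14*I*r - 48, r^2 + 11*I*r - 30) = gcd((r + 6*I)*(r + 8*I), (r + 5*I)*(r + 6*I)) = r + 6*I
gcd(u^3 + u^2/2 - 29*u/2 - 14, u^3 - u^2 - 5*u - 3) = u + 1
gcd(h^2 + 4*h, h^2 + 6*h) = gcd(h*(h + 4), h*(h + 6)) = h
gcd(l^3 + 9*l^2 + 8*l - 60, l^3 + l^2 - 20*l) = l + 5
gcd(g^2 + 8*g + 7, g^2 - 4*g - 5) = g + 1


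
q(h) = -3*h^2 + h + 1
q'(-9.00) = 55.00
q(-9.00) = -251.00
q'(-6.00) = 37.00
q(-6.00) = -113.00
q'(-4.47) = 27.82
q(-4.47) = -63.41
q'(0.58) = -2.48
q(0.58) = 0.57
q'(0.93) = -4.58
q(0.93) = -0.66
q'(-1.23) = 8.38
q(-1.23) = -4.77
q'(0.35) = -1.10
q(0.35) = 0.98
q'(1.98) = -10.88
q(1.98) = -8.78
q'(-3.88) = 24.28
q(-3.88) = -48.04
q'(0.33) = -0.98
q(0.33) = 1.00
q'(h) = 1 - 6*h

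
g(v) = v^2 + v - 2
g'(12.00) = 25.00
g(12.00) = 154.00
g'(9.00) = 19.00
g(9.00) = 88.00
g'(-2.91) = -4.82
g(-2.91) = 3.56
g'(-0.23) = 0.54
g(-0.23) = -2.18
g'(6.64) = 14.28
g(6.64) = 48.73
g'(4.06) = 9.12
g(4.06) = 18.54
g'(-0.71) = -0.42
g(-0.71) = -2.21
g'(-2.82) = -4.64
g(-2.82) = 3.13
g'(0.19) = 1.38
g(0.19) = -1.77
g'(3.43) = 7.86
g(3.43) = 13.19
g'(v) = 2*v + 1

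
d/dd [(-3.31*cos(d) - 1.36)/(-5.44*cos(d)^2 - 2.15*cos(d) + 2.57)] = (18.0064*cos(d)^2 + 14.7968*cos(d) + 11.4307)*sin(d)/(29.5936*cos(d)^4 + 23.392*cos(d)^3 - 23.3391*cos(d)^2 - 11.051*cos(d) + 6.6049)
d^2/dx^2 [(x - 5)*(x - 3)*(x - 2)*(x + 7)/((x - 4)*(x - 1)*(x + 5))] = 12*(-3*x^6 + 52*x^5 - 339*x^4 + 784*x^3 - 505*x^2 + 1500*x - 4945)/(x^9 - 63*x^7 + 60*x^6 + 1323*x^5 - 2520*x^4 - 8061*x^3 + 26460*x^2 - 25200*x + 8000)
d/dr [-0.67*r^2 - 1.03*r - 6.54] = -1.34*r - 1.03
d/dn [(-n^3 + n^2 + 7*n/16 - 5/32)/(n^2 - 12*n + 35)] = (-16*n^4 + 384*n^3 - 1879*n^2 + 1125*n + 215)/(16*(n^4 - 24*n^3 + 214*n^2 - 840*n + 1225))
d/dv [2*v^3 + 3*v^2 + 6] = 6*v*(v + 1)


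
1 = 1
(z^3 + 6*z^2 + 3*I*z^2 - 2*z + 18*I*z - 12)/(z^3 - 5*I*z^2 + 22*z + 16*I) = (z + 6)/(z - 8*I)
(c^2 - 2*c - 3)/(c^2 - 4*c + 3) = (c + 1)/(c - 1)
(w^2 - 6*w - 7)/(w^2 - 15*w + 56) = (w + 1)/(w - 8)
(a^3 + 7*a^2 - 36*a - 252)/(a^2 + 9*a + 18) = (a^2 + a - 42)/(a + 3)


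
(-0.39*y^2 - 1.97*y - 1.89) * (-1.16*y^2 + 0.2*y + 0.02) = 0.4524*y^4 + 2.2072*y^3 + 1.7906*y^2 - 0.4174*y - 0.0378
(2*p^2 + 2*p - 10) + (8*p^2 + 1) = 10*p^2 + 2*p - 9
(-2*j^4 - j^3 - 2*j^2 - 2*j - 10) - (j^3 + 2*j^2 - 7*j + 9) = -2*j^4 - 2*j^3 - 4*j^2 + 5*j - 19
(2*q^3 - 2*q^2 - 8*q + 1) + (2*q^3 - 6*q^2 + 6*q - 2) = 4*q^3 - 8*q^2 - 2*q - 1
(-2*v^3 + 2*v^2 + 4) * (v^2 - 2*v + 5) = -2*v^5 + 6*v^4 - 14*v^3 + 14*v^2 - 8*v + 20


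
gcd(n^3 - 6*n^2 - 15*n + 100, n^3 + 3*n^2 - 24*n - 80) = n^2 - n - 20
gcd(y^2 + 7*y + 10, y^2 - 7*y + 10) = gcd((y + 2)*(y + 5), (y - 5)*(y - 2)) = 1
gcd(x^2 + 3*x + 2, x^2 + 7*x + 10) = x + 2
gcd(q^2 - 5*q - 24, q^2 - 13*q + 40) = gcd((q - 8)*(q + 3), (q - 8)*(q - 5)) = q - 8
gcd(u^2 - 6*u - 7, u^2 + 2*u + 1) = u + 1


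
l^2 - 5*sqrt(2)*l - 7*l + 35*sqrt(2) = (l - 7)*(l - 5*sqrt(2))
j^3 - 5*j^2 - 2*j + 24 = (j - 4)*(j - 3)*(j + 2)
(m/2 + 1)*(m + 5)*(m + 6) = m^3/2 + 13*m^2/2 + 26*m + 30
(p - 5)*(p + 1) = p^2 - 4*p - 5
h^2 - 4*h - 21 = (h - 7)*(h + 3)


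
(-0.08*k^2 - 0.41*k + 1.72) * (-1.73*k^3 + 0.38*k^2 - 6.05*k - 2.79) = 0.1384*k^5 + 0.6789*k^4 - 2.6474*k^3 + 3.3573*k^2 - 9.2621*k - 4.7988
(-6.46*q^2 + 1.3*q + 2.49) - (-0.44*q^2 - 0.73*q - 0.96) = -6.02*q^2 + 2.03*q + 3.45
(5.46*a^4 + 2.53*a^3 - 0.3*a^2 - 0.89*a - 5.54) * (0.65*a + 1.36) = 3.549*a^5 + 9.0701*a^4 + 3.2458*a^3 - 0.9865*a^2 - 4.8114*a - 7.5344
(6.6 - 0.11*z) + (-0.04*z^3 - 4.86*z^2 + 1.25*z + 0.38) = -0.04*z^3 - 4.86*z^2 + 1.14*z + 6.98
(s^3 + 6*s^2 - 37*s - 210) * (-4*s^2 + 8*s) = -4*s^5 - 16*s^4 + 196*s^3 + 544*s^2 - 1680*s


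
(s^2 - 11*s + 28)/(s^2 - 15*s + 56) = (s - 4)/(s - 8)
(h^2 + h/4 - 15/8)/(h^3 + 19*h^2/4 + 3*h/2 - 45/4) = (h + 3/2)/(h^2 + 6*h + 9)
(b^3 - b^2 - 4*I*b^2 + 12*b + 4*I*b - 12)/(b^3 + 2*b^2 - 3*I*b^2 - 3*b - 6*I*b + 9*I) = (b^2 - 4*I*b + 12)/(b^2 + 3*b*(1 - I) - 9*I)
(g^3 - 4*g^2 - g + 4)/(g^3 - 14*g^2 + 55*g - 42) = (g^2 - 3*g - 4)/(g^2 - 13*g + 42)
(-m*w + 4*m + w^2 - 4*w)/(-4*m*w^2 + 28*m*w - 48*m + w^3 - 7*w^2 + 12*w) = (-m + w)/(-4*m*w + 12*m + w^2 - 3*w)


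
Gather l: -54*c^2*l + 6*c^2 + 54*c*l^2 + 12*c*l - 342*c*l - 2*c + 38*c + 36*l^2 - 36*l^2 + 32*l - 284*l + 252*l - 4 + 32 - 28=6*c^2 + 54*c*l^2 + 36*c + l*(-54*c^2 - 330*c)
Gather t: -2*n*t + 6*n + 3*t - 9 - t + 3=6*n + t*(2 - 2*n) - 6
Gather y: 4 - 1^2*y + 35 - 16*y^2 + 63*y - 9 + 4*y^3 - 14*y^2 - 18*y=4*y^3 - 30*y^2 + 44*y + 30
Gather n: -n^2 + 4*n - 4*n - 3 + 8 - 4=1 - n^2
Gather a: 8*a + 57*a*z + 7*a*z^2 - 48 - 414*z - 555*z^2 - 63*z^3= a*(7*z^2 + 57*z + 8) - 63*z^3 - 555*z^2 - 414*z - 48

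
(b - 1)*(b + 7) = b^2 + 6*b - 7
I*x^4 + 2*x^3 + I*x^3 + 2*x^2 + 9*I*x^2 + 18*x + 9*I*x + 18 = (x - 3*I)*(x - 2*I)*(x + 3*I)*(I*x + I)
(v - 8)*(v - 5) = v^2 - 13*v + 40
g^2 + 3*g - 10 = (g - 2)*(g + 5)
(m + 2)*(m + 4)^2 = m^3 + 10*m^2 + 32*m + 32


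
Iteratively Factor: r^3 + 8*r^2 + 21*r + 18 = (r + 3)*(r^2 + 5*r + 6) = (r + 2)*(r + 3)*(r + 3)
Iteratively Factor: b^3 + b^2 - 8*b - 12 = (b + 2)*(b^2 - b - 6) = (b + 2)^2*(b - 3)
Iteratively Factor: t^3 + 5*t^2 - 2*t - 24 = (t + 4)*(t^2 + t - 6) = (t - 2)*(t + 4)*(t + 3)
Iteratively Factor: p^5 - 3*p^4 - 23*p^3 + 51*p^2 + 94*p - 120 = (p - 1)*(p^4 - 2*p^3 - 25*p^2 + 26*p + 120) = (p - 1)*(p + 2)*(p^3 - 4*p^2 - 17*p + 60) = (p - 1)*(p + 2)*(p + 4)*(p^2 - 8*p + 15) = (p - 5)*(p - 1)*(p + 2)*(p + 4)*(p - 3)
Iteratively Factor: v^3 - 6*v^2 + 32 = (v - 4)*(v^2 - 2*v - 8) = (v - 4)^2*(v + 2)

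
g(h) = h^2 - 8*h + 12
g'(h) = 2*h - 8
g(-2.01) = 32.12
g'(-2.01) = -12.02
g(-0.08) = 12.65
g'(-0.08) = -8.16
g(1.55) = 2.00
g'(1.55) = -4.90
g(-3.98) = 59.68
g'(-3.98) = -15.96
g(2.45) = -1.60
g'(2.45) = -3.10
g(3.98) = -4.00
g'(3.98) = -0.04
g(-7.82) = 135.71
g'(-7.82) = -23.64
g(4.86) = -3.26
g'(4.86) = 1.72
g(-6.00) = 96.00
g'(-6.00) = -20.00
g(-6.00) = 96.00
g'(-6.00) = -20.00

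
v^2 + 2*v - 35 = (v - 5)*(v + 7)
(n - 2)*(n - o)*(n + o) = n^3 - 2*n^2 - n*o^2 + 2*o^2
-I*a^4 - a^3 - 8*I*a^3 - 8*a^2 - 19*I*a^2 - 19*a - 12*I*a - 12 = (a + 3)*(a + 4)*(a - I)*(-I*a - I)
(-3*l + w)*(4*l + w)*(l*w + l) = -12*l^3*w - 12*l^3 + l^2*w^2 + l^2*w + l*w^3 + l*w^2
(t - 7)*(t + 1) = t^2 - 6*t - 7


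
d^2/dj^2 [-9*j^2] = -18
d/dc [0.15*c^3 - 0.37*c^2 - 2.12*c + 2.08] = 0.45*c^2 - 0.74*c - 2.12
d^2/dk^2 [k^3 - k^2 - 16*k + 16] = 6*k - 2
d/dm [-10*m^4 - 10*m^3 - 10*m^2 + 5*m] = -40*m^3 - 30*m^2 - 20*m + 5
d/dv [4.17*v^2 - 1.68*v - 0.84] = 8.34*v - 1.68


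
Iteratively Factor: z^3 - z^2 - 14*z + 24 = (z - 3)*(z^2 + 2*z - 8) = (z - 3)*(z - 2)*(z + 4)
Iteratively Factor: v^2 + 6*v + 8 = (v + 4)*(v + 2)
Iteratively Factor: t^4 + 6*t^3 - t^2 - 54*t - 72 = (t - 3)*(t^3 + 9*t^2 + 26*t + 24) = (t - 3)*(t + 2)*(t^2 + 7*t + 12) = (t - 3)*(t + 2)*(t + 4)*(t + 3)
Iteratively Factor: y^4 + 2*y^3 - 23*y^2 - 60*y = (y)*(y^3 + 2*y^2 - 23*y - 60) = y*(y - 5)*(y^2 + 7*y + 12) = y*(y - 5)*(y + 3)*(y + 4)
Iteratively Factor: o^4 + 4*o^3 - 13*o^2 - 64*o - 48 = (o + 4)*(o^3 - 13*o - 12) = (o + 3)*(o + 4)*(o^2 - 3*o - 4) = (o - 4)*(o + 3)*(o + 4)*(o + 1)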